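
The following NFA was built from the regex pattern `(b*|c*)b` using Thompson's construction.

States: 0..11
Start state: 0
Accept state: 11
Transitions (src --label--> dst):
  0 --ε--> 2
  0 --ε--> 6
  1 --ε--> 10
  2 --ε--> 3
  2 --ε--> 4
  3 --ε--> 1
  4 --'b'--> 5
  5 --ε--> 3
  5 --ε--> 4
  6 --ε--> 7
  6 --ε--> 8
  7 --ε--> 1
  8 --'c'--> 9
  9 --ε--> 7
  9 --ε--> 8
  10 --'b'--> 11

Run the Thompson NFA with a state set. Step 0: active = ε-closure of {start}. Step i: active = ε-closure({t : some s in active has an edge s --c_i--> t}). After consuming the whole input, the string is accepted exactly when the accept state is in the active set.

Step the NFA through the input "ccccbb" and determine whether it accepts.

Answer: REJECT

Steps:
initial (ε-close {0}): {0,1,2,3,4,6,7,8,10}
'c' @ 1: {1,7,8,9,10}
'c' @ 2: {1,7,8,9,10}
'c' @ 3: {1,7,8,9,10}
'c' @ 4: {1,7,8,9,10}
'b' @ 5: {11}  (accept∈set)
'b' @ 6: {}  — state set empty
final: {}; accept 11 not in set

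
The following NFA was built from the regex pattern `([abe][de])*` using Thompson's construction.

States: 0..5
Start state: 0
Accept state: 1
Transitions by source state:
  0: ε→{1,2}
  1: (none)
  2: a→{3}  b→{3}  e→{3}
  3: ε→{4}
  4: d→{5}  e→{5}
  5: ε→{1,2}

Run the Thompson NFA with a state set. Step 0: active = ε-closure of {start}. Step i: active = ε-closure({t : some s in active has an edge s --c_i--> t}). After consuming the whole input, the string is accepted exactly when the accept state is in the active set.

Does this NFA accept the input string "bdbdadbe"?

initial (ε-close {0}): {0,1,2}
'b' @ 1: {3,4}
'd' @ 2: {1,2,5}  (accept∈set)
'b' @ 3: {3,4}
'd' @ 4: {1,2,5}  (accept∈set)
'a' @ 5: {3,4}
'd' @ 6: {1,2,5}  (accept∈set)
'b' @ 7: {3,4}
'e' @ 8: {1,2,5}  (accept∈set)
after full input: {1,2,5}  (accept=1 in)

Answer: ACCEPT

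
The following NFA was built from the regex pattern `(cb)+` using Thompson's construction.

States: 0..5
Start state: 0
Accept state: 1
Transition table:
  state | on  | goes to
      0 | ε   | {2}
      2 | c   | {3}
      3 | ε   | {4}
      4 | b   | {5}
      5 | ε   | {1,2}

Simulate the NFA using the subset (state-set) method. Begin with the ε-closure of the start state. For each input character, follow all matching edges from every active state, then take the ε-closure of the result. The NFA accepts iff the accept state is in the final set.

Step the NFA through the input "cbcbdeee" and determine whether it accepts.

S₀ = ε-closure({0}) = {0,2}
'c' @ 1: {3,4}
'b' @ 2: {1,2,5}  ✓accept
'c' @ 3: {3,4}
'b' @ 4: {1,2,5}  ✓accept
'd' @ 5: {}  — dead — no transitions
rest 'eee' ignored (set empty)
end set {} — state 1 not in

Answer: REJECT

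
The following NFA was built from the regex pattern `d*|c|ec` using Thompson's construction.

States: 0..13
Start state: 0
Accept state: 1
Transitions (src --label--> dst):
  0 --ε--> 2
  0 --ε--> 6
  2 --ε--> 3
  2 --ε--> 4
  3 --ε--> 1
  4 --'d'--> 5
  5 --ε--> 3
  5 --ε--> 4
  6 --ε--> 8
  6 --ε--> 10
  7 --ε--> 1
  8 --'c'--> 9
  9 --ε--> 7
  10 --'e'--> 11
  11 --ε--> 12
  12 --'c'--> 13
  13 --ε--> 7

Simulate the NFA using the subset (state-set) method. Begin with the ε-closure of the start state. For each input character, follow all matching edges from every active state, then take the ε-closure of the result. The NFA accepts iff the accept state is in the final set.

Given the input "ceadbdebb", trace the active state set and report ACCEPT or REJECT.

S₀ = ε-closure({0}) = {0,1,2,3,4,6,8,10}
'c' @ 1: {1,7,9}  ✓accept
'e' @ 2: {}  — state set empty
rest 'adbdebb' ignored (set empty)
end set {} — state 1 not in

Answer: REJECT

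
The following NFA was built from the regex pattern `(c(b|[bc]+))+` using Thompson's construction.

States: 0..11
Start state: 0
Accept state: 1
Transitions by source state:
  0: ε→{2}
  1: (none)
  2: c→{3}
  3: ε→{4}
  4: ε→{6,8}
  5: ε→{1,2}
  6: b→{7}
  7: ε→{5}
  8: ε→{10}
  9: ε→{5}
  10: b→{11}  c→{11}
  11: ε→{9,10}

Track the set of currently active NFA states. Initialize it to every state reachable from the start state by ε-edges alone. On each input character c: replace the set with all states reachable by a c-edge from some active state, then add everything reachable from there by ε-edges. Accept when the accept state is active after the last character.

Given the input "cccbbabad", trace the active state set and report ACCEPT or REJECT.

initial (ε-close {0}): {0,2}
'c' @ 1: {3,4,6,8,10}
'c' @ 2: {1,2,5,9,10,11}  [accepting]
'c' @ 3: {1,2,3,4,5,6,8,9,10,11}  [accepting]
'b' @ 4: {1,2,5,7,9,10,11}  [accepting]
'b' @ 5: {1,2,5,9,10,11}  [accepting]
'a' @ 6: {}  — no active states
rest 'bad' ignored (set empty)
end set {} — state 1 not in

Answer: REJECT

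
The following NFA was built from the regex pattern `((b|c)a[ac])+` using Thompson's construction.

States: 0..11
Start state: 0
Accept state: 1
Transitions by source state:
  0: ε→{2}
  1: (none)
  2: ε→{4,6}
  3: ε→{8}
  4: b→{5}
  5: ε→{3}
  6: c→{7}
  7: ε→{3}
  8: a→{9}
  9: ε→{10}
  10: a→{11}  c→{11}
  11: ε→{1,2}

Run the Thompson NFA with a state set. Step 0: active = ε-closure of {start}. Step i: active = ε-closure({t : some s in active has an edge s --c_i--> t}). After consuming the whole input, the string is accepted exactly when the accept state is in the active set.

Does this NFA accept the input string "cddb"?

Answer: REJECT

Steps:
initial (ε-close {0}): {0,2,4,6}
'c' @ 1: {3,7,8}
'd' @ 2: {}  — state set empty
rest 'db' ignored (set empty)
after full input: {}  (accept=1 not in)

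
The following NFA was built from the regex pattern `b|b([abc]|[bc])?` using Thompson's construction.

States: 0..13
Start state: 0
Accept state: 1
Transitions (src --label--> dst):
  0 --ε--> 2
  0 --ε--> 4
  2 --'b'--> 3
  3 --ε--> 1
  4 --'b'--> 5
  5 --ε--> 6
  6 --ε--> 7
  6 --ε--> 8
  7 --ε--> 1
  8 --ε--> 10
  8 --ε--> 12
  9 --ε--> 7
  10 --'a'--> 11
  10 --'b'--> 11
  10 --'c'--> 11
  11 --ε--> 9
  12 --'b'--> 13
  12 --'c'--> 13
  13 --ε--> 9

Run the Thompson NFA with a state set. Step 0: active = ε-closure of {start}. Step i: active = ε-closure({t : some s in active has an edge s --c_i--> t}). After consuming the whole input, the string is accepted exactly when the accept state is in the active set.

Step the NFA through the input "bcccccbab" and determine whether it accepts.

Answer: REJECT

Derivation:
initial (ε-close {0}): {0,2,4}
'b' @ 1: {1,3,5,6,7,8,10,12}  [accepting]
'c' @ 2: {1,7,9,11,13}  [accepting]
'c' @ 3: {}  — dead — no transitions
rest 'cccbab' ignored (set empty)
final: {}; accept 1 not in set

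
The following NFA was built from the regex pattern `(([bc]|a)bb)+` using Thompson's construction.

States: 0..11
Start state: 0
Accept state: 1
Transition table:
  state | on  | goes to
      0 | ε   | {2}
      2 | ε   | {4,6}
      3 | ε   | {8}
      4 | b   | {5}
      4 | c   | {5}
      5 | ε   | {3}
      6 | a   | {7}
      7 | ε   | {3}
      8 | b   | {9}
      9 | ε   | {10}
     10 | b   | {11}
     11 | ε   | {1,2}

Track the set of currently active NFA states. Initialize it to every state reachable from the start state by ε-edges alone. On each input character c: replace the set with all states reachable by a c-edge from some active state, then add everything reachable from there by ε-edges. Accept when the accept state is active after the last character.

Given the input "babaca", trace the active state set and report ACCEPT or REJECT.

Answer: REJECT

Steps:
start: ε-closure({0}) = {0,2,4,6}
'b' @ 1: {3,5,8}
'a' @ 2: {}  — dead — no transitions
rest 'baca' ignored (set empty)
after full input: {}  (accept=1 not in)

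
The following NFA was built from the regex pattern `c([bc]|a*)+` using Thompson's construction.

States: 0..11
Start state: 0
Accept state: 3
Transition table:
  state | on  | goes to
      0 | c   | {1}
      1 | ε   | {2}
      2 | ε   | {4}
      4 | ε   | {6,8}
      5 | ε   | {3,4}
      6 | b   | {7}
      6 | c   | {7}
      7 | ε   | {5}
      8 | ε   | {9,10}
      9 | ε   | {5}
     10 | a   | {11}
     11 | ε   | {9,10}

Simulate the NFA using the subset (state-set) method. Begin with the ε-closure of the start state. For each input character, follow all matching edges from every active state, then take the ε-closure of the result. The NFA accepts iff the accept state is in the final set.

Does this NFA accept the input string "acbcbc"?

start: ε-closure({0}) = {0}
'a' @ 1: {}  — dead — no transitions
rest 'cbcbc' ignored (set empty)
final: {}; accept 3 not in set

Answer: REJECT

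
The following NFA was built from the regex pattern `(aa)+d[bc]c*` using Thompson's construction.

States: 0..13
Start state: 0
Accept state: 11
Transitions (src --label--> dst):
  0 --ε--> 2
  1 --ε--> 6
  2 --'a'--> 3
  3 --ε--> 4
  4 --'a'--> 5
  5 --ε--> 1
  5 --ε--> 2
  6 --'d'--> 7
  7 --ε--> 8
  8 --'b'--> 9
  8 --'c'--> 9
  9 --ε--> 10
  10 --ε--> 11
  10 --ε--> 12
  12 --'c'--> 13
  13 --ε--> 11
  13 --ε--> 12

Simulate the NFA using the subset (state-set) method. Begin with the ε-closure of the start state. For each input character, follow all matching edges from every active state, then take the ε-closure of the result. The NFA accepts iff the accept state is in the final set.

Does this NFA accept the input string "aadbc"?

Answer: ACCEPT

Derivation:
initial (ε-close {0}): {0,2}
'a' @ 1: {3,4}
'a' @ 2: {1,2,5,6}
'd' @ 3: {7,8}
'b' @ 4: {9,10,11,12}  [accepting]
'c' @ 5: {11,12,13}  [accepting]
final: {11,12,13}; accept 11 in set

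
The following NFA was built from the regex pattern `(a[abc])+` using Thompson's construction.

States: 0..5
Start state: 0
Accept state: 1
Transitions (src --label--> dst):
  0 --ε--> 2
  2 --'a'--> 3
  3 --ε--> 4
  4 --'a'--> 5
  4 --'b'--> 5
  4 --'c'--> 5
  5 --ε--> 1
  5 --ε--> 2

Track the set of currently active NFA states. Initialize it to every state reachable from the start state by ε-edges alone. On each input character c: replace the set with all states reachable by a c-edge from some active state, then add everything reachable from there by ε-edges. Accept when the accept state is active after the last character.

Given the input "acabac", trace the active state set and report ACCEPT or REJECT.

initial (ε-close {0}): {0,2}
'a' @ 1: {3,4}
'c' @ 2: {1,2,5}  (accept∈set)
'a' @ 3: {3,4}
'b' @ 4: {1,2,5}  (accept∈set)
'a' @ 5: {3,4}
'c' @ 6: {1,2,5}  (accept∈set)
after full input: {1,2,5}  (accept=1 in)

Answer: ACCEPT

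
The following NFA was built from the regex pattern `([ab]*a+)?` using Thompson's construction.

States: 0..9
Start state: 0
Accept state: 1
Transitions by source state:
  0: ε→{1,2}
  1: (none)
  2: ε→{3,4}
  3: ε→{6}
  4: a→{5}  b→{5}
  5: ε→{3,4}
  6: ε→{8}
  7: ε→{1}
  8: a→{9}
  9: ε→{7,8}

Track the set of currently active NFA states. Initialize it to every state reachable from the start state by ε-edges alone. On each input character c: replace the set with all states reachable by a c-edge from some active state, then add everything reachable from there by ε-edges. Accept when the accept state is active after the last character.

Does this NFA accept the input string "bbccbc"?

start: ε-closure({0}) = {0,1,2,3,4,6,8}
'b' @ 1: {3,4,5,6,8}
'b' @ 2: {3,4,5,6,8}
'c' @ 3: {}  — dead — no transitions
rest 'cbc' ignored (set empty)
after full input: {}  (accept=1 not in)

Answer: REJECT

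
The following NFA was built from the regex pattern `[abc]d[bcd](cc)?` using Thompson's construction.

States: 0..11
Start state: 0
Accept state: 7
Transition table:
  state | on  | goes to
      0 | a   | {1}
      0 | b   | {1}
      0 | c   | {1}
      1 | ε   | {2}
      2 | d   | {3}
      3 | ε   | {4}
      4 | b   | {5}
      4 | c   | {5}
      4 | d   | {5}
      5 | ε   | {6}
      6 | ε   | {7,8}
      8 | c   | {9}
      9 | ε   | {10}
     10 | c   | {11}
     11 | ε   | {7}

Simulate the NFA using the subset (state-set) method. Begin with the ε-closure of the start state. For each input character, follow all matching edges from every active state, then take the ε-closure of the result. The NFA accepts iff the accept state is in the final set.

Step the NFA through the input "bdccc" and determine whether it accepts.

Answer: ACCEPT

Derivation:
initial (ε-close {0}): {0}
'b' @ 1: {1,2}
'd' @ 2: {3,4}
'c' @ 3: {5,6,7,8}  (accept∈set)
'c' @ 4: {9,10}
'c' @ 5: {7,11}  (accept∈set)
after full input: {7,11}  (accept=7 in)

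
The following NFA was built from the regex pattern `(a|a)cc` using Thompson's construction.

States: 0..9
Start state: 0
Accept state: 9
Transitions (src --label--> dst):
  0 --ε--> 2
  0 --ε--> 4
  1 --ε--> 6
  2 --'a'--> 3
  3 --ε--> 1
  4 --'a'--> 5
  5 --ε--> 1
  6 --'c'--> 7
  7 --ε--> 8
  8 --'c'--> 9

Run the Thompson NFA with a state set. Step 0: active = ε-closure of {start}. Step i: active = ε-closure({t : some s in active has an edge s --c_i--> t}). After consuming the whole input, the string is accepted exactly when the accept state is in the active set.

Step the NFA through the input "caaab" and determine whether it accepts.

start: ε-closure({0}) = {0,2,4}
'c' @ 1: {}  — state set empty
rest 'aaab' ignored (set empty)
end set {} — state 9 not in

Answer: REJECT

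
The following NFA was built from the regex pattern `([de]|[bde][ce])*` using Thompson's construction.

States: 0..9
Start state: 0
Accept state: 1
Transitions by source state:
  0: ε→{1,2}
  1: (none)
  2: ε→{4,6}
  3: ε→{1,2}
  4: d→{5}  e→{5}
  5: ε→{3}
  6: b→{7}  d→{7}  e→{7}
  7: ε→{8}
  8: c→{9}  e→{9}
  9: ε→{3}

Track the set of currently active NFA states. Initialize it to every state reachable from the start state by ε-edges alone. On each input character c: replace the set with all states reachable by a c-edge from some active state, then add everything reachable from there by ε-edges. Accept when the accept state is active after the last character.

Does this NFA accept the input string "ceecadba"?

S₀ = ε-closure({0}) = {0,1,2,4,6}
'c' @ 1: {}  — state set empty
rest 'eecadba' ignored (set empty)
end set {} — state 1 not in

Answer: REJECT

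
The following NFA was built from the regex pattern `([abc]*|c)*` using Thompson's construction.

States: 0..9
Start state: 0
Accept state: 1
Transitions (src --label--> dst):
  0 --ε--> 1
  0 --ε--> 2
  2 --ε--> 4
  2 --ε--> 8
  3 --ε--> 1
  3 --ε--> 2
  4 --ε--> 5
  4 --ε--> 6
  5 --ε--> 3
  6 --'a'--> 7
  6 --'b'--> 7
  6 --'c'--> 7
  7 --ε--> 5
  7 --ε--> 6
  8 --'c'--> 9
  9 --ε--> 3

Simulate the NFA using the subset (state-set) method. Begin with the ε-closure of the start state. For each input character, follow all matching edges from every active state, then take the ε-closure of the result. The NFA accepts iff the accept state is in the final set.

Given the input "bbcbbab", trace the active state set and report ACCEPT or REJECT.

Answer: ACCEPT

Trace:
start: ε-closure({0}) = {0,1,2,3,4,5,6,8}
'b' @ 1: {1,2,3,4,5,6,7,8}  (accept∈set)
'b' @ 2: {1,2,3,4,5,6,7,8}  (accept∈set)
'c' @ 3: {1,2,3,4,5,6,7,8,9}  (accept∈set)
'b' @ 4: {1,2,3,4,5,6,7,8}  (accept∈set)
'b' @ 5: {1,2,3,4,5,6,7,8}  (accept∈set)
'a' @ 6: {1,2,3,4,5,6,7,8}  (accept∈set)
'b' @ 7: {1,2,3,4,5,6,7,8}  (accept∈set)
end set {1,2,3,4,5,6,7,8} — state 1 in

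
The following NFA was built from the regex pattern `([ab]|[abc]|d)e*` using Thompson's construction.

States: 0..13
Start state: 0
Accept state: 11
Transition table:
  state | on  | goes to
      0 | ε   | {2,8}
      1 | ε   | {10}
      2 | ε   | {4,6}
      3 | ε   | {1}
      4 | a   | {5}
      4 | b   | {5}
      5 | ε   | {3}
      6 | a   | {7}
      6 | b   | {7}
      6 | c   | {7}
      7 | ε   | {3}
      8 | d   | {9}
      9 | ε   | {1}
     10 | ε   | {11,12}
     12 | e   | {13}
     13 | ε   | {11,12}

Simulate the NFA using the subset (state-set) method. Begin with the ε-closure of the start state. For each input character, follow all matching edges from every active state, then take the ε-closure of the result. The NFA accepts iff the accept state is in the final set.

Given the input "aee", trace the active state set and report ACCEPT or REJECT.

Answer: ACCEPT

Steps:
S₀ = ε-closure({0}) = {0,2,4,6,8}
'a' @ 1: {1,3,5,7,10,11,12}  [accepting]
'e' @ 2: {11,12,13}  [accepting]
'e' @ 3: {11,12,13}  [accepting]
end set {11,12,13} — state 11 in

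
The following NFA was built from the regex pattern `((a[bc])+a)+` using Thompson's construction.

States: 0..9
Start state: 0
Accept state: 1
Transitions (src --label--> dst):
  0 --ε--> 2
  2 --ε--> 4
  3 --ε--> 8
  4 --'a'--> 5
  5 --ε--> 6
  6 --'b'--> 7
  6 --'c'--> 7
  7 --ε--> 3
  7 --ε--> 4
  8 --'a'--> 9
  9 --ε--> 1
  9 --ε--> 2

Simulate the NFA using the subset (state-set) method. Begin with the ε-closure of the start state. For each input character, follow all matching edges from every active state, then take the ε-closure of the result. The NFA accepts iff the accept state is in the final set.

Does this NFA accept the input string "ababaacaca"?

initial (ε-close {0}): {0,2,4}
'a' @ 1: {5,6}
'b' @ 2: {3,4,7,8}
'a' @ 3: {1,2,4,5,6,9}  [accepting]
'b' @ 4: {3,4,7,8}
'a' @ 5: {1,2,4,5,6,9}  [accepting]
'a' @ 6: {5,6}
'c' @ 7: {3,4,7,8}
'a' @ 8: {1,2,4,5,6,9}  [accepting]
'c' @ 9: {3,4,7,8}
'a' @ 10: {1,2,4,5,6,9}  [accepting]
after full input: {1,2,4,5,6,9}  (accept=1 in)

Answer: ACCEPT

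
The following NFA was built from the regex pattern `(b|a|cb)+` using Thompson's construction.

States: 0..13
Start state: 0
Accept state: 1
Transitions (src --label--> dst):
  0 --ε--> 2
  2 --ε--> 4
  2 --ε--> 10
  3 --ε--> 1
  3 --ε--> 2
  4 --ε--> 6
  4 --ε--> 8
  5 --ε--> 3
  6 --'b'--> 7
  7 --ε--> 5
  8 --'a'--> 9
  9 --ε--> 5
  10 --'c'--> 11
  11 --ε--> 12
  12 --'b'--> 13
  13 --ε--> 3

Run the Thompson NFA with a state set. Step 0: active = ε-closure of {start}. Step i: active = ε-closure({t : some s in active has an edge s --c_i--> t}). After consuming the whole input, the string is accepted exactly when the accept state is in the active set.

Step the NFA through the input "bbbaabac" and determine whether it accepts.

S₀ = ε-closure({0}) = {0,2,4,6,8,10}
'b' @ 1: {1,2,3,4,5,6,7,8,10}  (accept∈set)
'b' @ 2: {1,2,3,4,5,6,7,8,10}  (accept∈set)
'b' @ 3: {1,2,3,4,5,6,7,8,10}  (accept∈set)
'a' @ 4: {1,2,3,4,5,6,8,9,10}  (accept∈set)
'a' @ 5: {1,2,3,4,5,6,8,9,10}  (accept∈set)
'b' @ 6: {1,2,3,4,5,6,7,8,10}  (accept∈set)
'a' @ 7: {1,2,3,4,5,6,8,9,10}  (accept∈set)
'c' @ 8: {11,12}
after full input: {11,12}  (accept=1 not in)

Answer: REJECT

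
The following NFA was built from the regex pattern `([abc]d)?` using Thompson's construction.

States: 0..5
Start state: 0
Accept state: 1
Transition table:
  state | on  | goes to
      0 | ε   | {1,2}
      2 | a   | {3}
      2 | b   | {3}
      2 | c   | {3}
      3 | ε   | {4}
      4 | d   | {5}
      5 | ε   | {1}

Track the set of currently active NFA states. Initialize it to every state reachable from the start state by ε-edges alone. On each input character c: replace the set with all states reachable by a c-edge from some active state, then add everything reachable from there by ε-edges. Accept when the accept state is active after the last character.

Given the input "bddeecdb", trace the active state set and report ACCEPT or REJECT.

start: ε-closure({0}) = {0,1,2}
'b' @ 1: {3,4}
'd' @ 2: {1,5}  ✓accept
'd' @ 3: {}  — state set empty
rest 'eecdb' ignored (set empty)
after full input: {}  (accept=1 not in)

Answer: REJECT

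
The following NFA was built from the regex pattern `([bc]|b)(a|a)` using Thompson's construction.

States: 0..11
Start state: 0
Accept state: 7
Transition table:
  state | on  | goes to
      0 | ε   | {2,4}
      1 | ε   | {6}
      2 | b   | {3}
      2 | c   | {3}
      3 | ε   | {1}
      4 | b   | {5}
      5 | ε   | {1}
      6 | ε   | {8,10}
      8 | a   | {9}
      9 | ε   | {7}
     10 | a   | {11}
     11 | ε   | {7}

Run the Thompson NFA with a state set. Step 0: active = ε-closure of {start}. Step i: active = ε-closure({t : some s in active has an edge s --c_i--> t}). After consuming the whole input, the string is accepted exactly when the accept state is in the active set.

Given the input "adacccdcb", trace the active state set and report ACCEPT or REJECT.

Answer: REJECT

Steps:
initial (ε-close {0}): {0,2,4}
'a' @ 1: {}  — state set empty
rest 'dacccdcb' ignored (set empty)
final: {}; accept 7 not in set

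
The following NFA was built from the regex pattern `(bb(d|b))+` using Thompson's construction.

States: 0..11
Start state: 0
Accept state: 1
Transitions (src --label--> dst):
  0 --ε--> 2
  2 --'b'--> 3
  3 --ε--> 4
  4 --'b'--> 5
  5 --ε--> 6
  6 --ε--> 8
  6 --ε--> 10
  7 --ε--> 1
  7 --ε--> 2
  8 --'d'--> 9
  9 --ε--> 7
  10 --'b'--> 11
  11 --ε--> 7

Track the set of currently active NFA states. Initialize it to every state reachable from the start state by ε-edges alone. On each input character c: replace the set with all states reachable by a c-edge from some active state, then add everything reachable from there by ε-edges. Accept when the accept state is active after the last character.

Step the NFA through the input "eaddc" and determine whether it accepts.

Answer: REJECT

Derivation:
start: ε-closure({0}) = {0,2}
'e' @ 1: {}  — dead — no transitions
rest 'addc' ignored (set empty)
final: {}; accept 1 not in set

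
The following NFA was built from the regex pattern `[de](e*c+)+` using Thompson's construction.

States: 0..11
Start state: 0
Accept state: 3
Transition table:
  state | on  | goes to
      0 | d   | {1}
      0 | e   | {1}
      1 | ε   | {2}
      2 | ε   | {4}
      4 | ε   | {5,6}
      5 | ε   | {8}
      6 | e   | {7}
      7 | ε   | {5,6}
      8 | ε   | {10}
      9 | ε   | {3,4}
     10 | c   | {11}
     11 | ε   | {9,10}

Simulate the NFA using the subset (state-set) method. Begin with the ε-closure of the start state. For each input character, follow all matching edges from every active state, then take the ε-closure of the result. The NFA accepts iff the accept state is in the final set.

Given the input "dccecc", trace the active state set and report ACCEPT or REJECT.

initial (ε-close {0}): {0}
'd' @ 1: {1,2,4,5,6,8,10}
'c' @ 2: {3,4,5,6,8,9,10,11}  (accept∈set)
'c' @ 3: {3,4,5,6,8,9,10,11}  (accept∈set)
'e' @ 4: {5,6,7,8,10}
'c' @ 5: {3,4,5,6,8,9,10,11}  (accept∈set)
'c' @ 6: {3,4,5,6,8,9,10,11}  (accept∈set)
after full input: {3,4,5,6,8,9,10,11}  (accept=3 in)

Answer: ACCEPT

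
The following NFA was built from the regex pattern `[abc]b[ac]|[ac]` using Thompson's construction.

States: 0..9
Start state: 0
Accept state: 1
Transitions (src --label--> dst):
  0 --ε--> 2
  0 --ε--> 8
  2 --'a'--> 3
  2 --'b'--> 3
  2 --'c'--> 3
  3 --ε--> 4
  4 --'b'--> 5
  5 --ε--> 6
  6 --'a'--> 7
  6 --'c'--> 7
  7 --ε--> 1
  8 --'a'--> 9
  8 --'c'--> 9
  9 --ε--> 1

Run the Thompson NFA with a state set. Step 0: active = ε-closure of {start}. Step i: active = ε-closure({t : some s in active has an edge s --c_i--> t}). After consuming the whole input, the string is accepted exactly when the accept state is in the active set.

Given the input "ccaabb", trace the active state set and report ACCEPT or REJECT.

S₀ = ε-closure({0}) = {0,2,8}
'c' @ 1: {1,3,4,9}  (accept∈set)
'c' @ 2: {}  — no active states
rest 'aabb' ignored (set empty)
final: {}; accept 1 not in set

Answer: REJECT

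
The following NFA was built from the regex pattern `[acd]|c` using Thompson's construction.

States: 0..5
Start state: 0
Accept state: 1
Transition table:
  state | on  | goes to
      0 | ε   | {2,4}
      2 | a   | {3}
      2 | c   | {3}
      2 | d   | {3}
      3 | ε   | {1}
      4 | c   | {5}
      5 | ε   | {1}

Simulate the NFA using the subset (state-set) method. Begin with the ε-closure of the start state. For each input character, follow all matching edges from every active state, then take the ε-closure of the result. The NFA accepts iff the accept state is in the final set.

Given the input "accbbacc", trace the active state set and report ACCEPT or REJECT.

S₀ = ε-closure({0}) = {0,2,4}
'a' @ 1: {1,3}  ✓accept
'c' @ 2: {}  — no active states
rest 'cbbacc' ignored (set empty)
end set {} — state 1 not in

Answer: REJECT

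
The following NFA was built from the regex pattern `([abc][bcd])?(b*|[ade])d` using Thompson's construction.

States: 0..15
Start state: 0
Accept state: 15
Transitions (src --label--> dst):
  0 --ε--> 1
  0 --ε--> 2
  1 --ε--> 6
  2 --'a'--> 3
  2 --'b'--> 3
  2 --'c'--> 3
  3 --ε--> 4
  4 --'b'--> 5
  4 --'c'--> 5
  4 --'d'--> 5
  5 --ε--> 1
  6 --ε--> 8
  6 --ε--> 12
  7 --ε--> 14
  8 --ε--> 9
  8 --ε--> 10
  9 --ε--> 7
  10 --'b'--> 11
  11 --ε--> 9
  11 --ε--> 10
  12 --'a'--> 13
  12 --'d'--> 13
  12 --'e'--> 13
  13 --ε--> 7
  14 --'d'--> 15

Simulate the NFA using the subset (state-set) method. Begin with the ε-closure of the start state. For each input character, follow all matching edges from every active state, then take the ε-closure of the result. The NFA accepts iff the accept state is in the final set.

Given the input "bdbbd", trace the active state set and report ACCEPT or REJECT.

Answer: ACCEPT

Derivation:
S₀ = ε-closure({0}) = {0,1,2,6,7,8,9,10,12,14}
'b' @ 1: {3,4,7,9,10,11,14}
'd' @ 2: {1,5,6,7,8,9,10,12,14,15}  [accepting]
'b' @ 3: {7,9,10,11,14}
'b' @ 4: {7,9,10,11,14}
'd' @ 5: {15}  [accepting]
final: {15}; accept 15 in set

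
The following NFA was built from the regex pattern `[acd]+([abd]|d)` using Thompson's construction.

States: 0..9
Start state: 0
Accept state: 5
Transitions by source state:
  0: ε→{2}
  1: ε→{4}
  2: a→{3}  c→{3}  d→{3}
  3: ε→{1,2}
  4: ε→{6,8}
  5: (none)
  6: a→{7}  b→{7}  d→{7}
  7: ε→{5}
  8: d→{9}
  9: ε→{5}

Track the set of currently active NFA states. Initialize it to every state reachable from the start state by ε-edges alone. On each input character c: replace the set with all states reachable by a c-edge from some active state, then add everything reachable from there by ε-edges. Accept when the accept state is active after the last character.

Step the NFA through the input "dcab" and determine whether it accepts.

S₀ = ε-closure({0}) = {0,2}
'd' @ 1: {1,2,3,4,6,8}
'c' @ 2: {1,2,3,4,6,8}
'a' @ 3: {1,2,3,4,5,6,7,8}  [accepting]
'b' @ 4: {5,7}  [accepting]
end set {5,7} — state 5 in

Answer: ACCEPT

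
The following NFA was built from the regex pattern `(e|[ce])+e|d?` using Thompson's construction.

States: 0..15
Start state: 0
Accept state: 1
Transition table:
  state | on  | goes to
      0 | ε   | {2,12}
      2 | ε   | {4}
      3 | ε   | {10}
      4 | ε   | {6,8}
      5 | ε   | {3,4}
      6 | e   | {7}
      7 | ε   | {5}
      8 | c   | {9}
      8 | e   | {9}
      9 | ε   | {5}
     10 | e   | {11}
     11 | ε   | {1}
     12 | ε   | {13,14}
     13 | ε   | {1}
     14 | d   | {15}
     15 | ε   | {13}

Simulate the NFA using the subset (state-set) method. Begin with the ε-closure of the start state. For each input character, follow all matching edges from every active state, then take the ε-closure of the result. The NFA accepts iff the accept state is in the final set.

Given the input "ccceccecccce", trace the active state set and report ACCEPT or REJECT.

Answer: ACCEPT

Steps:
initial (ε-close {0}): {0,1,2,4,6,8,12,13,14}
'c' @ 1: {3,4,5,6,8,9,10}
'c' @ 2: {3,4,5,6,8,9,10}
'c' @ 3: {3,4,5,6,8,9,10}
'e' @ 4: {1,3,4,5,6,7,8,9,10,11}  ✓accept
'c' @ 5: {3,4,5,6,8,9,10}
'c' @ 6: {3,4,5,6,8,9,10}
'e' @ 7: {1,3,4,5,6,7,8,9,10,11}  ✓accept
'c' @ 8: {3,4,5,6,8,9,10}
'c' @ 9: {3,4,5,6,8,9,10}
'c' @ 10: {3,4,5,6,8,9,10}
'c' @ 11: {3,4,5,6,8,9,10}
'e' @ 12: {1,3,4,5,6,7,8,9,10,11}  ✓accept
after full input: {1,3,4,5,6,7,8,9,10,11}  (accept=1 in)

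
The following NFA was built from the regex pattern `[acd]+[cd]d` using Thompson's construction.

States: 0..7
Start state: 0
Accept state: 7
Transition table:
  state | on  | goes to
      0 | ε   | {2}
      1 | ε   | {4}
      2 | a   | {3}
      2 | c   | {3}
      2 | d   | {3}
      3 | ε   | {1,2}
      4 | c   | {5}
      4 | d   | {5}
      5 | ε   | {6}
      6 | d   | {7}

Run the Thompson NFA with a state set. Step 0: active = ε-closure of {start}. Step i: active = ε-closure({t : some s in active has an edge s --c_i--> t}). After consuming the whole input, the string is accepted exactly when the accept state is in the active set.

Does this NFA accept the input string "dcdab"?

Answer: REJECT

Steps:
start: ε-closure({0}) = {0,2}
'd' @ 1: {1,2,3,4}
'c' @ 2: {1,2,3,4,5,6}
'd' @ 3: {1,2,3,4,5,6,7}  (accept∈set)
'a' @ 4: {1,2,3,4}
'b' @ 5: {}  — dead — no transitions
end set {} — state 7 not in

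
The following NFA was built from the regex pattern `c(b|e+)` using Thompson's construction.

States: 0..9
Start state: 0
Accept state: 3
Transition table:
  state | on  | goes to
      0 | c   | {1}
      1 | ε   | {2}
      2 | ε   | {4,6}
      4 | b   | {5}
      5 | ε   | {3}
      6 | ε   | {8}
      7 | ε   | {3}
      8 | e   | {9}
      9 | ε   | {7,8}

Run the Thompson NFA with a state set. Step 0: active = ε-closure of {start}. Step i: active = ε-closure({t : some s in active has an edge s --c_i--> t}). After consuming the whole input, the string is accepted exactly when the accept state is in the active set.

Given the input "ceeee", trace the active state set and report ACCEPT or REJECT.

initial (ε-close {0}): {0}
'c' @ 1: {1,2,4,6,8}
'e' @ 2: {3,7,8,9}  [accepting]
'e' @ 3: {3,7,8,9}  [accepting]
'e' @ 4: {3,7,8,9}  [accepting]
'e' @ 5: {3,7,8,9}  [accepting]
after full input: {3,7,8,9}  (accept=3 in)

Answer: ACCEPT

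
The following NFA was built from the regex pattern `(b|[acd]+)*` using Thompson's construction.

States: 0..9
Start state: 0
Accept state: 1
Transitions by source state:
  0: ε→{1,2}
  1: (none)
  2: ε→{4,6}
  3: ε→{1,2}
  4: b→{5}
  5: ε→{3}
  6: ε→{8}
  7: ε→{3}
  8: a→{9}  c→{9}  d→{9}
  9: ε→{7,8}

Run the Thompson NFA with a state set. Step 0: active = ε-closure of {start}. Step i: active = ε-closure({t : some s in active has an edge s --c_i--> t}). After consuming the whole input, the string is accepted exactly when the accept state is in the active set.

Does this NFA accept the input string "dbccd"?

S₀ = ε-closure({0}) = {0,1,2,4,6,8}
'd' @ 1: {1,2,3,4,6,7,8,9}  [accepting]
'b' @ 2: {1,2,3,4,5,6,8}  [accepting]
'c' @ 3: {1,2,3,4,6,7,8,9}  [accepting]
'c' @ 4: {1,2,3,4,6,7,8,9}  [accepting]
'd' @ 5: {1,2,3,4,6,7,8,9}  [accepting]
final: {1,2,3,4,6,7,8,9}; accept 1 in set

Answer: ACCEPT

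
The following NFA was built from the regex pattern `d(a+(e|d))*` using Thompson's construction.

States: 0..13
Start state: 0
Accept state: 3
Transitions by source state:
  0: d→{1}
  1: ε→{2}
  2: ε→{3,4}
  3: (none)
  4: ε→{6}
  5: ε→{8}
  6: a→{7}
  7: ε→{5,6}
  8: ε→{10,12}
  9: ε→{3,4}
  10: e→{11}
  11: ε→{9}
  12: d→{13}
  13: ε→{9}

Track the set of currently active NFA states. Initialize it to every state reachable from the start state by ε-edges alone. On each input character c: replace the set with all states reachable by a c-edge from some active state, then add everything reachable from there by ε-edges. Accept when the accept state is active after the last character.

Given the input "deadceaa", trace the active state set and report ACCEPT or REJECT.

S₀ = ε-closure({0}) = {0}
'd' @ 1: {1,2,3,4,6}  (accept∈set)
'e' @ 2: {}  — dead — no transitions
rest 'adceaa' ignored (set empty)
end set {} — state 3 not in

Answer: REJECT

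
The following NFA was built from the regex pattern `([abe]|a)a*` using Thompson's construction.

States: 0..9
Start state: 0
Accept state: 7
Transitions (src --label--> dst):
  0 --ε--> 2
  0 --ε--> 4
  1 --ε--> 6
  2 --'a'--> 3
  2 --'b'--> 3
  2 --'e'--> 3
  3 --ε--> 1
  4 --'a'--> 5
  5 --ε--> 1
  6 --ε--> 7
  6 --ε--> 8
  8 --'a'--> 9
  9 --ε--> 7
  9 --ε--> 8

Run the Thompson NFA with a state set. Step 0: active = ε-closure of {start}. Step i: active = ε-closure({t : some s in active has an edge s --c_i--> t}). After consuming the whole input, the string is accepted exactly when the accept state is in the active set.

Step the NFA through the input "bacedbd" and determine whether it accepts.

S₀ = ε-closure({0}) = {0,2,4}
'b' @ 1: {1,3,6,7,8}  [accepting]
'a' @ 2: {7,8,9}  [accepting]
'c' @ 3: {}  — no active states
rest 'edbd' ignored (set empty)
final: {}; accept 7 not in set

Answer: REJECT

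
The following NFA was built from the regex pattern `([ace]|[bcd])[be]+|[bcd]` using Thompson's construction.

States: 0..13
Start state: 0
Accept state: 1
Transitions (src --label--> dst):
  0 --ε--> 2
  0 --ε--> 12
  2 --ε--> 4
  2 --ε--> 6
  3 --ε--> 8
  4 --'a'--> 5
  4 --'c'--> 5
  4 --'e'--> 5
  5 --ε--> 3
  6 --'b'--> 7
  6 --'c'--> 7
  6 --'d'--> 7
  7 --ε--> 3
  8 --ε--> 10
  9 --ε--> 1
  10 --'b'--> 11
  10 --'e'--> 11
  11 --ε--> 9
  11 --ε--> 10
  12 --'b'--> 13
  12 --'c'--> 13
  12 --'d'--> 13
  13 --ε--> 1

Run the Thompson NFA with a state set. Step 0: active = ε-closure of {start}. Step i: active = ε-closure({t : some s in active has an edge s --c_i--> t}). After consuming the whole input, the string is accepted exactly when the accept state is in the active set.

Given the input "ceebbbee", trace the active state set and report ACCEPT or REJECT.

Answer: ACCEPT

Derivation:
initial (ε-close {0}): {0,2,4,6,12}
'c' @ 1: {1,3,5,7,8,10,13}  (accept∈set)
'e' @ 2: {1,9,10,11}  (accept∈set)
'e' @ 3: {1,9,10,11}  (accept∈set)
'b' @ 4: {1,9,10,11}  (accept∈set)
'b' @ 5: {1,9,10,11}  (accept∈set)
'b' @ 6: {1,9,10,11}  (accept∈set)
'e' @ 7: {1,9,10,11}  (accept∈set)
'e' @ 8: {1,9,10,11}  (accept∈set)
end set {1,9,10,11} — state 1 in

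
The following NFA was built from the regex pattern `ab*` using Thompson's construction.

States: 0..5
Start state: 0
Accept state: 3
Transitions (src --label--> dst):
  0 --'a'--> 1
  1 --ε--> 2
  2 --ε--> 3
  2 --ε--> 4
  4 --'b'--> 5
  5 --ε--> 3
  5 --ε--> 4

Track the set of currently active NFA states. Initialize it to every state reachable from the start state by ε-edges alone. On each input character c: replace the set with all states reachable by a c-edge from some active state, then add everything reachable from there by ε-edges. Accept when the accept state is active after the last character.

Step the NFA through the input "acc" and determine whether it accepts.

S₀ = ε-closure({0}) = {0}
'a' @ 1: {1,2,3,4}  (accept∈set)
'c' @ 2: {}  — no active states
rest 'c' ignored (set empty)
end set {} — state 3 not in

Answer: REJECT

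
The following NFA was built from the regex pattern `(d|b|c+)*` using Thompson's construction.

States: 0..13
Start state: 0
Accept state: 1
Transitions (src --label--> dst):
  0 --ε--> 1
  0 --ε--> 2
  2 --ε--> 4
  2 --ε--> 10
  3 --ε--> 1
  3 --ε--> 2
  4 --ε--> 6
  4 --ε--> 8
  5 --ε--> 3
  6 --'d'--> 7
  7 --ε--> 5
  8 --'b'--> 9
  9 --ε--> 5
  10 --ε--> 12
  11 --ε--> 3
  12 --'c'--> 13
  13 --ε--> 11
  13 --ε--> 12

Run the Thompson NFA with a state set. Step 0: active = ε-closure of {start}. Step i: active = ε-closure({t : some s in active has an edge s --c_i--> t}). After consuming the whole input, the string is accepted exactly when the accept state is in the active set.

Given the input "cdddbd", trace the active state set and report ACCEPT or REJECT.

start: ε-closure({0}) = {0,1,2,4,6,8,10,12}
'c' @ 1: {1,2,3,4,6,8,10,11,12,13}  [accepting]
'd' @ 2: {1,2,3,4,5,6,7,8,10,12}  [accepting]
'd' @ 3: {1,2,3,4,5,6,7,8,10,12}  [accepting]
'd' @ 4: {1,2,3,4,5,6,7,8,10,12}  [accepting]
'b' @ 5: {1,2,3,4,5,6,8,9,10,12}  [accepting]
'd' @ 6: {1,2,3,4,5,6,7,8,10,12}  [accepting]
after full input: {1,2,3,4,5,6,7,8,10,12}  (accept=1 in)

Answer: ACCEPT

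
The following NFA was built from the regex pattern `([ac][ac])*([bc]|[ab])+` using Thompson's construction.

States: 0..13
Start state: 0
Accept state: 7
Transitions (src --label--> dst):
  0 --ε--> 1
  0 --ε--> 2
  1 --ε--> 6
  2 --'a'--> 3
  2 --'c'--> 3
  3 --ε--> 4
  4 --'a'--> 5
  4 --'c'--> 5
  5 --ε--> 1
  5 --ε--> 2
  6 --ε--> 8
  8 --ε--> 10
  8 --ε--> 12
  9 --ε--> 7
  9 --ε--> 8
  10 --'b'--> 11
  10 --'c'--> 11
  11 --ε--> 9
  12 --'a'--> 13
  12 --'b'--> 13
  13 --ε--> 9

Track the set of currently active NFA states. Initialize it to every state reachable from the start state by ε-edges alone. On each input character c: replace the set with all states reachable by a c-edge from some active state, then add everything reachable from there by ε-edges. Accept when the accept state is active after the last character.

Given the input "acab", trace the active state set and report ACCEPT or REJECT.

Answer: ACCEPT

Derivation:
start: ε-closure({0}) = {0,1,2,6,8,10,12}
'a' @ 1: {3,4,7,8,9,10,12,13}  [accepting]
'c' @ 2: {1,2,5,6,7,8,9,10,11,12}  [accepting]
'a' @ 3: {3,4,7,8,9,10,12,13}  [accepting]
'b' @ 4: {7,8,9,10,11,12,13}  [accepting]
end set {7,8,9,10,11,12,13} — state 7 in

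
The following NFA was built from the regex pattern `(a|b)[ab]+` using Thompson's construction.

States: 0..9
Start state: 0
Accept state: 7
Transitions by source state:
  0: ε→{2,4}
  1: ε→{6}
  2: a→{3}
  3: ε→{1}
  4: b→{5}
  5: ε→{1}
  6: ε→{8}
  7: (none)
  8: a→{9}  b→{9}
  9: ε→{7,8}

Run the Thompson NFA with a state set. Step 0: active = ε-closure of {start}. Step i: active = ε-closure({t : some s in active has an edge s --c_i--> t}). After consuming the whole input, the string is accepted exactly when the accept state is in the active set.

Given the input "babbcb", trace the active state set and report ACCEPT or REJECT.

Answer: REJECT

Steps:
S₀ = ε-closure({0}) = {0,2,4}
'b' @ 1: {1,5,6,8}
'a' @ 2: {7,8,9}  [accepting]
'b' @ 3: {7,8,9}  [accepting]
'b' @ 4: {7,8,9}  [accepting]
'c' @ 5: {}  — dead — no transitions
rest 'b' ignored (set empty)
final: {}; accept 7 not in set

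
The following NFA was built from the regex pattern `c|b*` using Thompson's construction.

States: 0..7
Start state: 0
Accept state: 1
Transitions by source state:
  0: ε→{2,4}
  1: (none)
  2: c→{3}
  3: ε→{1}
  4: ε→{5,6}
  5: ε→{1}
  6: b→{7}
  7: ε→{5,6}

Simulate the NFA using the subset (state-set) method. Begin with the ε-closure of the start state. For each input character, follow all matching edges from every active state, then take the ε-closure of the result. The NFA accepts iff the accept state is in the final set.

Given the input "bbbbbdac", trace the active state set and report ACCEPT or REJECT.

Answer: REJECT

Steps:
S₀ = ε-closure({0}) = {0,1,2,4,5,6}
'b' @ 1: {1,5,6,7}  (accept∈set)
'b' @ 2: {1,5,6,7}  (accept∈set)
'b' @ 3: {1,5,6,7}  (accept∈set)
'b' @ 4: {1,5,6,7}  (accept∈set)
'b' @ 5: {1,5,6,7}  (accept∈set)
'd' @ 6: {}  — dead — no transitions
rest 'ac' ignored (set empty)
after full input: {}  (accept=1 not in)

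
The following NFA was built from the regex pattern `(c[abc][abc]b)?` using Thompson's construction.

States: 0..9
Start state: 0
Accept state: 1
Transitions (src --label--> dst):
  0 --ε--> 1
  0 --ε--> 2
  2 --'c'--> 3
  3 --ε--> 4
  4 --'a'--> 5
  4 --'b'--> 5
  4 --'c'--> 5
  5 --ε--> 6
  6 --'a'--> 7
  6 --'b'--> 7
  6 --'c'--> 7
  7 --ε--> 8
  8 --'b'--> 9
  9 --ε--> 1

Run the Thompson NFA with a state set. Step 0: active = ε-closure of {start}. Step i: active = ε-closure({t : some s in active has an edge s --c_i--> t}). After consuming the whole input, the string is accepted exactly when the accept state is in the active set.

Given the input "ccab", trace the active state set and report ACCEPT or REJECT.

S₀ = ε-closure({0}) = {0,1,2}
'c' @ 1: {3,4}
'c' @ 2: {5,6}
'a' @ 3: {7,8}
'b' @ 4: {1,9}  [accepting]
after full input: {1,9}  (accept=1 in)

Answer: ACCEPT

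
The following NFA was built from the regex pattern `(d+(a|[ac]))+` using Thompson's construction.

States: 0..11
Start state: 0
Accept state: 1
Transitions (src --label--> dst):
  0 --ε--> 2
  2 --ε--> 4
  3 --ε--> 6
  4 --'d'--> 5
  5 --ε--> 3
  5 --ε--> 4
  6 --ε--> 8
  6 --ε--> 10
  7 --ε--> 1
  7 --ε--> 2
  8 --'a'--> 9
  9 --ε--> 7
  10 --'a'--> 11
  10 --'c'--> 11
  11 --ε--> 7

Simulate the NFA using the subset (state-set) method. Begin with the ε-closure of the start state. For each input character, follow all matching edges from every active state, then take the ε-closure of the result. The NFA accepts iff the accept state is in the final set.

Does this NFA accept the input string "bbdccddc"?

Answer: REJECT

Trace:
S₀ = ε-closure({0}) = {0,2,4}
'b' @ 1: {}  — dead — no transitions
rest 'bdccddc' ignored (set empty)
final: {}; accept 1 not in set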